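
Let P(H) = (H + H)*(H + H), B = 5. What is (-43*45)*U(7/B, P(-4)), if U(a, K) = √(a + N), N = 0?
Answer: -387*√35 ≈ -2289.5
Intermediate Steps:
P(H) = 4*H² (P(H) = (2*H)*(2*H) = 4*H²)
U(a, K) = √a (U(a, K) = √(a + 0) = √a)
(-43*45)*U(7/B, P(-4)) = (-43*45)*√(7/5) = -1935*√35/5 = -387*√35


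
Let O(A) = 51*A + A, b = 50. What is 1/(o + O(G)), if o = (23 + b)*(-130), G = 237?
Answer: 1/2834 ≈ 0.00035286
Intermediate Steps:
o = -9490 (o = (23 + 50)*(-130) = 73*(-130) = -9490)
O(A) = 52*A
1/(o + O(G)) = 1/(-9490 + 52*237) = 1/(-9490 + 12324) = 1/2834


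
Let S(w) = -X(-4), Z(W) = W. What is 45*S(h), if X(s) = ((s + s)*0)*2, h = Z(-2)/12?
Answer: 0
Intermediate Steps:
h = -1/6 (h = -2/12 = -2*1/12 = -1/6 ≈ -0.16667)
X(s) = 0 (X(s) = ((2*s)*0)*2 = 0*2 = 0)
S(w) = 0 (S(w) = -1*0 = 0)
45*S(h) = 45*0 = 0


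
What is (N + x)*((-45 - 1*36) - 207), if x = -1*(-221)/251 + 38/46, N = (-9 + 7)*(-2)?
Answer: -9487872/5773 ≈ -1643.5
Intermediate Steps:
N = 4 (N = -2*(-2) = 4)
x = 9852/5773 (x = 221*(1/251) + 38*(1/46) = 221/251 + 19/23 = 9852/5773 ≈ 1.7066)
(N + x)*((-45 - 1*36) - 207) = (4 + 9852/5773)*((-45 - 1*36) - 207) = 32944*((-45 - 36) - 207)/5773 = 32944*(-81 - 207)/5773 = (32944/5773)*(-288) = -9487872/5773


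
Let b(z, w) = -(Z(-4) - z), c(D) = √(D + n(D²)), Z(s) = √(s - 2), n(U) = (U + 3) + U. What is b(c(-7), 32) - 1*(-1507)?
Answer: 1507 + √94 - I*√6 ≈ 1516.7 - 2.4495*I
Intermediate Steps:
n(U) = 3 + 2*U (n(U) = (3 + U) + U = 3 + 2*U)
Z(s) = √(-2 + s)
c(D) = √(3 + D + 2*D²) (c(D) = √(D + (3 + 2*D²)) = √(3 + D + 2*D²))
b(z, w) = z - I*√6 (b(z, w) = -(√(-2 - 4) - z) = -(√(-6) - z) = -(I*√6 - z) = -(-z + I*√6) = z - I*√6)
b(c(-7), 32) - 1*(-1507) = (√(3 - 7 + 2*(-7)²) - I*√6) - 1*(-1507) = (√(3 - 7 + 2*49) - I*√6) + 1507 = (√(3 - 7 + 98) - I*√6) + 1507 = (√94 - I*√6) + 1507 = 1507 + √94 - I*√6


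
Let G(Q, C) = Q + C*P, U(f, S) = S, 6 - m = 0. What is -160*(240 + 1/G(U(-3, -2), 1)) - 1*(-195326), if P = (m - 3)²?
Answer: 1098322/7 ≈ 1.5690e+5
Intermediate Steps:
m = 6 (m = 6 - 1*0 = 6 + 0 = 6)
P = 9 (P = (6 - 3)² = 3² = 9)
G(Q, C) = Q + 9*C (G(Q, C) = Q + C*9 = Q + 9*C)
-160*(240 + 1/G(U(-3, -2), 1)) - 1*(-195326) = -160*(240 + 1/(-2 + 9*1)) - 1*(-195326) = -160*(240 + 1/(-2 + 9)) + 195326 = -160*(240 + 1/7) + 195326 = -160*(240 + ⅐) + 195326 = -160*1681/7 + 195326 = -268960/7 + 195326 = 1098322/7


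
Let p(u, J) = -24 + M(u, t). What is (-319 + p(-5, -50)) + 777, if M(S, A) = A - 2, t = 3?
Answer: 435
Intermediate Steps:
M(S, A) = -2 + A
p(u, J) = -23 (p(u, J) = -24 + (-2 + 3) = -24 + 1 = -23)
(-319 + p(-5, -50)) + 777 = (-319 - 23) + 777 = -342 + 777 = 435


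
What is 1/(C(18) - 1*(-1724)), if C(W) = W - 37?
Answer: 1/1705 ≈ 0.00058651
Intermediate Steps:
C(W) = -37 + W
1/(C(18) - 1*(-1724)) = 1/((-37 + 18) - 1*(-1724)) = 1/(-19 + 1724) = 1/1705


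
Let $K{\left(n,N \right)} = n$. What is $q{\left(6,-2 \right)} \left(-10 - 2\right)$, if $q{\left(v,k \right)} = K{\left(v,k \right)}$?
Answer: $-72$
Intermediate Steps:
$q{\left(v,k \right)} = v$
$q{\left(6,-2 \right)} \left(-10 - 2\right) = 6 \left(-10 - 2\right) = 6 \left(-12\right) = -72$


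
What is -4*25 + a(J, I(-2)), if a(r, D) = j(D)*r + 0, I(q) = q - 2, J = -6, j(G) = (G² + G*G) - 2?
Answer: -280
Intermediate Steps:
j(G) = -2 + 2*G² (j(G) = (G² + G²) - 2 = 2*G² - 2 = -2 + 2*G²)
I(q) = -2 + q
a(r, D) = r*(-2 + 2*D²) (a(r, D) = (-2 + 2*D²)*r + 0 = r*(-2 + 2*D²) + 0 = r*(-2 + 2*D²))
-4*25 + a(J, I(-2)) = -4*25 + 2*(-6)*(-1 + (-2 - 2)²) = -100 + 2*(-6)*(-1 + (-4)²) = -100 + 2*(-6)*(-1 + 16) = -100 + 2*(-6)*15 = -100 - 180 = -280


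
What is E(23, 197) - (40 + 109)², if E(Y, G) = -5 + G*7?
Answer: -20827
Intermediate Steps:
E(Y, G) = -5 + 7*G
E(23, 197) - (40 + 109)² = (-5 + 7*197) - (40 + 109)² = (-5 + 1379) - 1*149² = 1374 - 1*22201 = 1374 - 22201 = -20827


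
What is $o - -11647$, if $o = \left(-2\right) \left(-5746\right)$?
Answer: $23139$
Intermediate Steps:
$o = 11492$
$o - -11647 = 11492 - -11647 = 11492 + 11647 = 23139$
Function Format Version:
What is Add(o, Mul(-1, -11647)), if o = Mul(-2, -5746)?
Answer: 23139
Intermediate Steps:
o = 11492
Add(o, Mul(-1, -11647)) = Add(11492, Mul(-1, -11647)) = Add(11492, 11647) = 23139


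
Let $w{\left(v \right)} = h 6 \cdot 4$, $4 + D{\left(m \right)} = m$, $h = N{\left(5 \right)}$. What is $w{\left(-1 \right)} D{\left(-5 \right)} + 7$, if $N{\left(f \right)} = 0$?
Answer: $7$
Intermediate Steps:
$h = 0$
$D{\left(m \right)} = -4 + m$
$w{\left(v \right)} = 0$ ($w{\left(v \right)} = 0 \cdot 6 \cdot 4 = 0 \cdot 4 = 0$)
$w{\left(-1 \right)} D{\left(-5 \right)} + 7 = 0 \left(-4 - 5\right) + 7 = 0 \left(-9\right) + 7 = 0 + 7 = 7$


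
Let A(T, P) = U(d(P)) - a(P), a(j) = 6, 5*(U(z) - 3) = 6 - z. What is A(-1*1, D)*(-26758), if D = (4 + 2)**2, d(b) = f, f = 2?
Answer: 294338/5 ≈ 58868.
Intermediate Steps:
d(b) = 2
U(z) = 21/5 - z/5 (U(z) = 3 + (6 - z)/5 = 3 + (6/5 - z/5) = 21/5 - z/5)
D = 36 (D = 6**2 = 36)
A(T, P) = -11/5 (A(T, P) = (21/5 - 1/5*2) - 1*6 = (21/5 - 2/5) - 6 = 19/5 - 6 = -11/5)
A(-1*1, D)*(-26758) = -11/5*(-26758) = 294338/5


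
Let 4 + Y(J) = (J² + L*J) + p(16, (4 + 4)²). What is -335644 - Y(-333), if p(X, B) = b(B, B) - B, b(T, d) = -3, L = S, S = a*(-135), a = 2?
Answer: -536372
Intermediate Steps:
S = -270 (S = 2*(-135) = -270)
L = -270
p(X, B) = -3 - B
Y(J) = -71 + J² - 270*J (Y(J) = -4 + ((J² - 270*J) + (-3 - (4 + 4)²)) = -4 + ((J² - 270*J) + (-3 - 1*8²)) = -4 + ((J² - 270*J) + (-3 - 1*64)) = -4 + ((J² - 270*J) + (-3 - 64)) = -4 + ((J² - 270*J) - 67) = -4 + (-67 + J² - 270*J) = -71 + J² - 270*J)
-335644 - Y(-333) = -335644 - (-71 + (-333)² - 270*(-333)) = -335644 - (-71 + 110889 + 89910) = -335644 - 1*200728 = -335644 - 200728 = -536372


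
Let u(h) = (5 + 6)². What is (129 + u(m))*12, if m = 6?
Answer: 3000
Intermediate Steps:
u(h) = 121 (u(h) = 11² = 121)
(129 + u(m))*12 = (129 + 121)*12 = 250*12 = 3000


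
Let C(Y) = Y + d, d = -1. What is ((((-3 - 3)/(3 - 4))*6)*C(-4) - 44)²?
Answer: 50176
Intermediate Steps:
C(Y) = -1 + Y (C(Y) = Y - 1 = -1 + Y)
((((-3 - 3)/(3 - 4))*6)*C(-4) - 44)² = ((((-3 - 3)/(3 - 4))*6)*(-1 - 4) - 44)² = ((-6/(-1)*6)*(-5) - 44)² = ((-6*(-1)*6)*(-5) - 44)² = ((6*6)*(-5) - 44)² = (36*(-5) - 44)² = (-180 - 44)² = (-224)² = 50176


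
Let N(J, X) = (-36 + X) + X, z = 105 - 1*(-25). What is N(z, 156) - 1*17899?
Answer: -17623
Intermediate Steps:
z = 130 (z = 105 + 25 = 130)
N(J, X) = -36 + 2*X
N(z, 156) - 1*17899 = (-36 + 2*156) - 1*17899 = (-36 + 312) - 17899 = 276 - 17899 = -17623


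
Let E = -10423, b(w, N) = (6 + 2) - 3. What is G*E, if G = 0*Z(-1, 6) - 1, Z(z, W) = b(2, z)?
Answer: 10423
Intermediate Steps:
b(w, N) = 5 (b(w, N) = 8 - 3 = 5)
Z(z, W) = 5
G = -1 (G = 0*5 - 1 = 0 - 1 = -1)
G*E = -1*(-10423) = 10423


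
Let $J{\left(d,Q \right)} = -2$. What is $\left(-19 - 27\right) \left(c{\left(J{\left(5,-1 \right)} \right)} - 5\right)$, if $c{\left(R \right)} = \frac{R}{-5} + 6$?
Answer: $- \frac{322}{5} \approx -64.4$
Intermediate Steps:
$c{\left(R \right)} = 6 - \frac{R}{5}$ ($c{\left(R \right)} = R \left(- \frac{1}{5}\right) + 6 = - \frac{R}{5} + 6 = 6 - \frac{R}{5}$)
$\left(-19 - 27\right) \left(c{\left(J{\left(5,-1 \right)} \right)} - 5\right) = \left(-19 - 27\right) \left(\left(6 - - \frac{2}{5}\right) - 5\right) = \left(-19 - 27\right) \left(\left(6 + \frac{2}{5}\right) - 5\right) = - 46 \left(\frac{32}{5} - 5\right) = \left(-46\right) \frac{7}{5} = - \frac{322}{5}$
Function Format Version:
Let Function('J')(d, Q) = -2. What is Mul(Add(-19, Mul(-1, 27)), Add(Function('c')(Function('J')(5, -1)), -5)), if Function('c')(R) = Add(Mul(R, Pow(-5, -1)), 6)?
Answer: Rational(-322, 5) ≈ -64.400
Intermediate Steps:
Function('c')(R) = Add(6, Mul(Rational(-1, 5), R)) (Function('c')(R) = Add(Mul(R, Rational(-1, 5)), 6) = Add(Mul(Rational(-1, 5), R), 6) = Add(6, Mul(Rational(-1, 5), R)))
Mul(Add(-19, Mul(-1, 27)), Add(Function('c')(Function('J')(5, -1)), -5)) = Mul(Add(-19, Mul(-1, 27)), Add(Add(6, Mul(Rational(-1, 5), -2)), -5)) = Mul(Add(-19, -27), Add(Add(6, Rational(2, 5)), -5)) = Mul(-46, Add(Rational(32, 5), -5)) = Mul(-46, Rational(7, 5)) = Rational(-322, 5)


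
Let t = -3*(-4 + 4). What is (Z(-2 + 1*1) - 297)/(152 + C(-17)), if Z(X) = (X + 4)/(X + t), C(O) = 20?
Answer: -75/43 ≈ -1.7442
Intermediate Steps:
t = 0 (t = -3*0 = 0)
Z(X) = (4 + X)/X (Z(X) = (X + 4)/(X + 0) = (4 + X)/X)
(Z(-2 + 1*1) - 297)/(152 + C(-17)) = ((4 + (-2 + 1*1))/(-2 + 1*1) - 297)/(152 + 20) = ((4 + (-2 + 1))/(-2 + 1) - 297)/172 = ((4 - 1)/(-1) - 297)*(1/172) = (-1*3 - 297)*(1/172) = (-3 - 297)*(1/172) = -300*1/172 = -75/43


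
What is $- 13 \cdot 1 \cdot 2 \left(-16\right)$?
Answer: $416$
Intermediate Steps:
$- 13 \cdot 1 \cdot 2 \left(-16\right) = \left(-13\right) 2 \left(-16\right) = \left(-26\right) \left(-16\right) = 416$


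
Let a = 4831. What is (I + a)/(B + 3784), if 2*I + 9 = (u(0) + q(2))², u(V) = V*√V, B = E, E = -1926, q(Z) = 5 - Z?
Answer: 4831/1858 ≈ 2.6001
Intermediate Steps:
B = -1926
u(V) = V^(3/2)
I = 0 (I = -9/2 + (0^(3/2) + (5 - 1*2))²/2 = -9/2 + (0 + (5 - 2))²/2 = -9/2 + (0 + 3)²/2 = -9/2 + (½)*3² = -9/2 + (½)*9 = -9/2 + 9/2 = 0)
(I + a)/(B + 3784) = (0 + 4831)/(-1926 + 3784) = 4831/1858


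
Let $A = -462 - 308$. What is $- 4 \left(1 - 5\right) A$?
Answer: $-12320$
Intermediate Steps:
$A = -770$
$- 4 \left(1 - 5\right) A = - 4 \left(1 - 5\right) \left(-770\right) = \left(-4\right) \left(-4\right) \left(-770\right) = 16 \left(-770\right) = -12320$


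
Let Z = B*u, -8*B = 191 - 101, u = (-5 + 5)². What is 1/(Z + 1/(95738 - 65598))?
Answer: 30140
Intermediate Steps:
u = 0 (u = 0² = 0)
B = -45/4 (B = -(191 - 101)/8 = -⅛*90 = -45/4 ≈ -11.250)
Z = 0 (Z = -45/4*0 = 0)
1/(Z + 1/(95738 - 65598)) = 1/(0 + 1/(95738 - 65598)) = 1/(0 + 1/30140) = 1/(1/30140) = 30140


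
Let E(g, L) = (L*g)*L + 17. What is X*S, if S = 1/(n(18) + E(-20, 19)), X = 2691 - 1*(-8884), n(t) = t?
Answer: -2315/1437 ≈ -1.6110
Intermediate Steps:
X = 11575 (X = 2691 + 8884 = 11575)
E(g, L) = 17 + g*L² (E(g, L) = g*L² + 17 = 17 + g*L²)
S = -1/7185 (S = 1/(18 + (17 - 20*19²)) = 1/(18 + (17 - 20*361)) = 1/(18 + (17 - 7220)) = 1/(18 - 7203) = 1/(-7185) = -1/7185 ≈ -0.00013918)
X*S = 11575*(-1/7185) = -2315/1437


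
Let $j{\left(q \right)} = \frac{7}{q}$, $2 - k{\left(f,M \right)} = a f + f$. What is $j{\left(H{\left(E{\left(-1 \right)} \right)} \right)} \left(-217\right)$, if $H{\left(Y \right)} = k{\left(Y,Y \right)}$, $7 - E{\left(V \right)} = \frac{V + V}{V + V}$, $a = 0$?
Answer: $\frac{1519}{4} \approx 379.75$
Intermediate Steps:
$k{\left(f,M \right)} = 2 - f$ ($k{\left(f,M \right)} = 2 - \left(0 f + f\right) = 2 - \left(0 + f\right) = 2 - f$)
$E{\left(V \right)} = 6$ ($E{\left(V \right)} = 7 - \frac{V + V}{V + V} = 7 - \frac{2 V}{2 V} = 7 - 2 V \frac{1}{2 V} = 7 - 1 = 6$)
$H{\left(Y \right)} = 2 - Y$
$j{\left(H{\left(E{\left(-1 \right)} \right)} \right)} \left(-217\right) = \frac{7}{2 - 6} \left(-217\right) = \frac{7}{-4} \left(-217\right) = 7 \left(- \frac{1}{4}\right) \left(-217\right) = \left(- \frac{7}{4}\right) \left(-217\right) = \frac{1519}{4}$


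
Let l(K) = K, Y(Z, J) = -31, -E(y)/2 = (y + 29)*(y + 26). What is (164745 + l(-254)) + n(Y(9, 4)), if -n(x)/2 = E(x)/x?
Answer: 5099181/31 ≈ 1.6449e+5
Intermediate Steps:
E(y) = -2*(26 + y)*(29 + y) (E(y) = -2*(y + 29)*(y + 26) = -2*(29 + y)*(26 + y) = -2*(26 + y)*(29 + y))
n(x) = -2*(-1508 - 110*x - 2*x**2)/x
(164745 + l(-254)) + n(Y(9, 4)) = (164745 - 254) + (220 + 4*(-31) + 3016/(-31)) = 164491 + (220 - 124 + 3016*(-1/31)) = 164491 + (220 - 124 - 3016/31) = 164491 - 40/31 = 5099181/31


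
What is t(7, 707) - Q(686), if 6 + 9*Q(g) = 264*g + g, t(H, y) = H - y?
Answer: -188084/9 ≈ -20898.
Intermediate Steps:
Q(g) = -⅔ + 265*g/9 (Q(g) = -⅔ + (264*g + g)/9 = -⅔ + (265*g)/9 = -⅔ + 265*g/9)
t(7, 707) - Q(686) = (7 - 1*707) - (-⅔ + (265/9)*686) = (7 - 707) - (-⅔ + 181790/9) = -700 - 1*181784/9 = -700 - 181784/9 = -188084/9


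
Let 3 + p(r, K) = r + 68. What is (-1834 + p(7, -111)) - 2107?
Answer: -3869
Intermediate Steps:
p(r, K) = 65 + r (p(r, K) = -3 + (r + 68) = -3 + (68 + r) = 65 + r)
(-1834 + p(7, -111)) - 2107 = (-1834 + (65 + 7)) - 2107 = (-1834 + 72) - 2107 = -1762 - 2107 = -3869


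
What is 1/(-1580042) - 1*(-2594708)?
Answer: 4099747617735/1580042 ≈ 2.5947e+6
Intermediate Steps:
1/(-1580042) - 1*(-2594708) = -1/1580042 + 2594708 = 4099747617735/1580042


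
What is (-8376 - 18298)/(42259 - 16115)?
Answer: -13337/13072 ≈ -1.0203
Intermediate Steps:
(-8376 - 18298)/(42259 - 16115) = -26674/26144 = -26674*1/26144 = -13337/13072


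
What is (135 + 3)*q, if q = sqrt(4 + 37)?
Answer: 138*sqrt(41) ≈ 883.63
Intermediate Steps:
q = sqrt(41) ≈ 6.4031
(135 + 3)*q = (135 + 3)*sqrt(41) = 138*sqrt(41)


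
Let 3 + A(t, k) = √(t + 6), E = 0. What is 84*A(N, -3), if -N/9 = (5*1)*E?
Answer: -252 + 84*√6 ≈ -46.243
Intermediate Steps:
N = 0 (N = -9*5*1*0 = -45*0 = -9*0 = 0)
A(t, k) = -3 + √(6 + t) (A(t, k) = -3 + √(t + 6) = -3 + √(6 + t))
84*A(N, -3) = 84*(-3 + √(6 + 0)) = 84*(-3 + √6) = -252 + 84*√6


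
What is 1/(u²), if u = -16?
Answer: 1/256 ≈ 0.0039063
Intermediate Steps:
1/(u²) = 1/((-16)²) = 1/256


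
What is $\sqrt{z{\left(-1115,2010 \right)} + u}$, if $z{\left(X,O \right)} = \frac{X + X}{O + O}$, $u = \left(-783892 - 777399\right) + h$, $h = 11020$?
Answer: $\frac{i \sqrt{250530084330}}{402} \approx 1245.1 i$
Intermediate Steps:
$u = -1550271$ ($u = \left(-783892 - 777399\right) + 11020 = -1561291 + 11020 = -1550271$)
$z{\left(X,O \right)} = \frac{X}{O}$ ($z{\left(X,O \right)} = \frac{2 X}{2 O} = 2 X \frac{1}{2 O} = \frac{X}{O}$)
$\sqrt{z{\left(-1115,2010 \right)} + u} = \sqrt{- \frac{1115}{2010} - 1550271} = \sqrt{\left(-1115\right) \frac{1}{2010} - 1550271} = \sqrt{- \frac{223}{402} - 1550271} = \sqrt{- \frac{623209165}{402}} = \frac{i \sqrt{250530084330}}{402}$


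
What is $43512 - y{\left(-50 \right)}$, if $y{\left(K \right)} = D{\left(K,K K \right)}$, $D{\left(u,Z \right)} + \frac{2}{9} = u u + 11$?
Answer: $\frac{369011}{9} \approx 41001.0$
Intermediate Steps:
$D{\left(u,Z \right)} = \frac{97}{9} + u^{2}$ ($D{\left(u,Z \right)} = - \frac{2}{9} + \left(u u + 11\right) = - \frac{2}{9} + \left(u^{2} + 11\right) = - \frac{2}{9} + \left(11 + u^{2}\right) = \frac{97}{9} + u^{2}$)
$y{\left(K \right)} = \frac{97}{9} + K^{2}$
$43512 - y{\left(-50 \right)} = 43512 - \left(\frac{97}{9} + \left(-50\right)^{2}\right) = 43512 - \left(\frac{97}{9} + 2500\right) = 43512 - \frac{22597}{9} = \frac{369011}{9}$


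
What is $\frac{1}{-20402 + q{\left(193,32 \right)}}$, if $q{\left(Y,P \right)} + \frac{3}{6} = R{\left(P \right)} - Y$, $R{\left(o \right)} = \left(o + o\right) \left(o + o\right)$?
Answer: $- \frac{2}{32999} \approx -6.0608 \cdot 10^{-5}$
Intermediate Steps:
$R{\left(o \right)} = 4 o^{2}$ ($R{\left(o \right)} = 2 o 2 o = 4 o^{2}$)
$q{\left(Y,P \right)} = - \frac{1}{2} - Y + 4 P^{2}$ ($q{\left(Y,P \right)} = - \frac{1}{2} + \left(4 P^{2} - Y\right) = - \frac{1}{2} + \left(- Y + 4 P^{2}\right) = - \frac{1}{2} - Y + 4 P^{2}$)
$\frac{1}{-20402 + q{\left(193,32 \right)}} = \frac{1}{-20402 - \left(\frac{387}{2} - 4096\right)} = \frac{1}{-20402 - - \frac{7805}{2}} = \frac{1}{-20402 + \frac{7805}{2}} = \frac{1}{- \frac{32999}{2}} = - \frac{2}{32999}$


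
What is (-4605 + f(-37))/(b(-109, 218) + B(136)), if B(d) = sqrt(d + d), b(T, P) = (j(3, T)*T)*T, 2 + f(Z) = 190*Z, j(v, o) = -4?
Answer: 138259197/564632576 + 11637*sqrt(17)/564632576 ≈ 0.24495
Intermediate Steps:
f(Z) = -2 + 190*Z
b(T, P) = -4*T**2 (b(T, P) = (-4*T)*T = -4*T**2)
B(d) = sqrt(2)*sqrt(d) (B(d) = sqrt(2*d) = sqrt(2)*sqrt(d))
(-4605 + f(-37))/(b(-109, 218) + B(136)) = (-4605 + (-2 + 190*(-37)))/(-4*(-109)**2 + sqrt(2)*sqrt(136)) = (-4605 + (-2 - 7030))/(-4*11881 + sqrt(2)*(2*sqrt(34))) = (-4605 - 7032)/(-47524 + 4*sqrt(17)) = -11637/(-47524 + 4*sqrt(17))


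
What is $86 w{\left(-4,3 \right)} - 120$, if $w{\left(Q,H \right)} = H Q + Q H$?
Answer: $-2184$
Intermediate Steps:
$w{\left(Q,H \right)} = 2 H Q$ ($w{\left(Q,H \right)} = H Q + H Q = 2 H Q$)
$86 w{\left(-4,3 \right)} - 120 = 86 \cdot 2 \cdot 3 \left(-4\right) - 120 = 86 \left(-24\right) - 120 = -2064 - 120 = -2184$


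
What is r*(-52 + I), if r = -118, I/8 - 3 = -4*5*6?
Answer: 116584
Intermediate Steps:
I = -936 (I = 24 + 8*(-4*5*6) = 24 + 8*(-20*6) = 24 + 8*(-120) = 24 - 960 = -936)
r*(-52 + I) = -118*(-52 - 936) = -118*(-988) = 116584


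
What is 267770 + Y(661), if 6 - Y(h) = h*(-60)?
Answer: 307436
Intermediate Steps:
Y(h) = 6 + 60*h (Y(h) = 6 - h*(-60) = 6 - (-60)*h = 6 + 60*h)
267770 + Y(661) = 267770 + (6 + 60*661) = 267770 + (6 + 39660) = 267770 + 39666 = 307436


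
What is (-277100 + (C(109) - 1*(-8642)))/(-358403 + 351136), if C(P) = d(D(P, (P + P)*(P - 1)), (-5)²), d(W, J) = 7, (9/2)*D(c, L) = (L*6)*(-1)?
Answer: 268451/7267 ≈ 36.941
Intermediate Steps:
D(c, L) = -4*L/3 (D(c, L) = 2*((L*6)*(-1))/9 = 2*((6*L)*(-1))/9 = 2*(-6*L)/9 = -4*L/3)
C(P) = 7
(-277100 + (C(109) - 1*(-8642)))/(-358403 + 351136) = (-277100 + (7 - 1*(-8642)))/(-358403 + 351136) = (-277100 + (7 + 8642))/(-7267) = (-277100 + 8649)*(-1/7267) = -268451*(-1/7267) = 268451/7267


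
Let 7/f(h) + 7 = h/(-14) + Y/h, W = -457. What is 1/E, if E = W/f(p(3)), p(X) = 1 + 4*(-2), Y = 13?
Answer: 98/53469 ≈ 0.0018328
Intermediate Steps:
p(X) = -7 (p(X) = 1 - 8 = -7)
f(h) = 7/(-7 + 13/h - h/14) (f(h) = 7/(-7 + (h/(-14) + 13/h)) = 7/(-7 + (h*(-1/14) + 13/h)) = 7/(-7 + (-h/14 + 13/h)) = 7/(-7 + (13/h - h/14)) = 7/(-7 + 13/h - h/14))
E = 53469/98 (E = -457/((-98*(-7)/(-182 + (-7)² + 98*(-7)))) = -457/((-98*(-7)/(-182 + 49 - 686))) = -457/((-98*(-7)/(-819))) = -457/((-98*(-7)*(-1/819))) = -457/(-98/117) = -457*(-117/98) = 53469/98 ≈ 545.60)
1/E = 1/(53469/98) = 98/53469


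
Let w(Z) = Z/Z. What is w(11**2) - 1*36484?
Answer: -36483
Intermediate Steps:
w(Z) = 1
w(11**2) - 1*36484 = 1 - 1*36484 = 1 - 36484 = -36483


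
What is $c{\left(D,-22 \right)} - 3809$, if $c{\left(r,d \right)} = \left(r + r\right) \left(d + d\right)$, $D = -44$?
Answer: $63$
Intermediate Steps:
$c{\left(r,d \right)} = 4 d r$ ($c{\left(r,d \right)} = 2 r 2 d = 4 d r$)
$c{\left(D,-22 \right)} - 3809 = 4 \left(-22\right) \left(-44\right) - 3809 = 3872 - 3809 = 63$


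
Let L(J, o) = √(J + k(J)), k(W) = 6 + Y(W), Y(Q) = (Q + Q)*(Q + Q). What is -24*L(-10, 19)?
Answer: -144*√11 ≈ -477.59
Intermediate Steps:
Y(Q) = 4*Q² (Y(Q) = (2*Q)*(2*Q) = 4*Q²)
k(W) = 6 + 4*W²
L(J, o) = √(6 + J + 4*J²) (L(J, o) = √(J + (6 + 4*J²)) = √(6 + J + 4*J²))
-24*L(-10, 19) = -24*√(6 - 10 + 4*(-10)²) = -24*√(6 - 10 + 4*100) = -24*√(6 - 10 + 400) = -144*√11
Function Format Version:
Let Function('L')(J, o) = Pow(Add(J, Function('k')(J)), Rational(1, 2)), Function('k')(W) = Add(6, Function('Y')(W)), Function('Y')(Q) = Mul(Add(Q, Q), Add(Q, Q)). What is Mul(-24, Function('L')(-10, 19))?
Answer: Mul(-144, Pow(11, Rational(1, 2))) ≈ -477.59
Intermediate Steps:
Function('Y')(Q) = Mul(4, Pow(Q, 2)) (Function('Y')(Q) = Mul(Mul(2, Q), Mul(2, Q)) = Mul(4, Pow(Q, 2)))
Function('k')(W) = Add(6, Mul(4, Pow(W, 2)))
Function('L')(J, o) = Pow(Add(6, J, Mul(4, Pow(J, 2))), Rational(1, 2)) (Function('L')(J, o) = Pow(Add(J, Add(6, Mul(4, Pow(J, 2)))), Rational(1, 2)) = Pow(Add(6, J, Mul(4, Pow(J, 2))), Rational(1, 2)))
Mul(-24, Function('L')(-10, 19)) = Mul(-24, Pow(Add(6, -10, Mul(4, Pow(-10, 2))), Rational(1, 2))) = Mul(-24, Pow(Add(6, -10, Mul(4, 100)), Rational(1, 2))) = Mul(-24, Pow(Add(6, -10, 400), Rational(1, 2))) = Mul(-24, Pow(396, Rational(1, 2))) = Mul(-24, Mul(6, Pow(11, Rational(1, 2)))) = Mul(-144, Pow(11, Rational(1, 2)))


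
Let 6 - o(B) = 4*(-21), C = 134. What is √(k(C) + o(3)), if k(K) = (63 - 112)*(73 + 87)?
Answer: 5*I*√310 ≈ 88.034*I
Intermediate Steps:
k(K) = -7840 (k(K) = -49*160 = -7840)
o(B) = 90 (o(B) = 6 - 4*(-21) = 6 - 1*(-84) = 6 + 84 = 90)
√(k(C) + o(3)) = √(-7840 + 90) = √(-7750) = 5*I*√310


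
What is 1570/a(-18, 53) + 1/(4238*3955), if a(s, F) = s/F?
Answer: -697353470441/150851610 ≈ -4622.8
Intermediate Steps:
1570/a(-18, 53) + 1/(4238*3955) = 1570/((-18/53)) + 1/(4238*3955) = 1570/((-18*1/53)) + (1/4238)*(1/3955) = 1570/(-18/53) + 1/16761290 = 1570*(-53/18) + 1/16761290 = -41605/9 + 1/16761290 = -697353470441/150851610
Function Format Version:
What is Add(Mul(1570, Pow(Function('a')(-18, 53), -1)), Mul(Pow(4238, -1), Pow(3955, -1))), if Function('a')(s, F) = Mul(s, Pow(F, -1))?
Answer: Rational(-697353470441, 150851610) ≈ -4622.8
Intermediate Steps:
Add(Mul(1570, Pow(Function('a')(-18, 53), -1)), Mul(Pow(4238, -1), Pow(3955, -1))) = Add(Mul(1570, Pow(Mul(-18, Pow(53, -1)), -1)), Mul(Pow(4238, -1), Pow(3955, -1))) = Add(Mul(1570, Pow(Mul(-18, Rational(1, 53)), -1)), Mul(Rational(1, 4238), Rational(1, 3955))) = Add(Mul(1570, Pow(Rational(-18, 53), -1)), Rational(1, 16761290)) = Add(Mul(1570, Rational(-53, 18)), Rational(1, 16761290)) = Add(Rational(-41605, 9), Rational(1, 16761290)) = Rational(-697353470441, 150851610)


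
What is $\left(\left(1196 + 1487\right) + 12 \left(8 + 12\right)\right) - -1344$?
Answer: $4267$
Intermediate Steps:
$\left(\left(1196 + 1487\right) + 12 \left(8 + 12\right)\right) - -1344 = \left(2683 + 12 \cdot 20\right) + 1344 = \left(2683 + 240\right) + 1344 = 2923 + 1344 = 4267$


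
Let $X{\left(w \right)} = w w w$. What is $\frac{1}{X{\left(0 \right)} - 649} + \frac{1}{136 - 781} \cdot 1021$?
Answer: $- \frac{663274}{418605} \approx -1.5845$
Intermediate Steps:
$X{\left(w \right)} = w^{3}$ ($X{\left(w \right)} = w^{2} w = w^{3}$)
$\frac{1}{X{\left(0 \right)} - 649} + \frac{1}{136 - 781} \cdot 1021 = \frac{1}{0^{3} - 649} + \frac{1}{136 - 781} \cdot 1021 = \frac{1}{0 - 649} + \frac{1}{-645} \cdot 1021 = \frac{1}{-649} - \frac{1021}{645} = - \frac{1}{649} - \frac{1021}{645} = - \frac{663274}{418605}$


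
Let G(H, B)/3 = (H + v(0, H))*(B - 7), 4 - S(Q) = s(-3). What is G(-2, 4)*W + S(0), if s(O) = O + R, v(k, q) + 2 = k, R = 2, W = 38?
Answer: 1373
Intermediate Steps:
v(k, q) = -2 + k
s(O) = 2 + O (s(O) = O + 2 = 2 + O)
S(Q) = 5 (S(Q) = 4 - (2 - 3) = 4 - 1*(-1) = 4 + 1 = 5)
G(H, B) = 3*(-7 + B)*(-2 + H) (G(H, B) = 3*((H + (-2 + 0))*(B - 7)) = 3*((H - 2)*(-7 + B)) = 3*((-2 + H)*(-7 + B)) = 3*((-7 + B)*(-2 + H)) = 3*(-7 + B)*(-2 + H))
G(-2, 4)*W + S(0) = (42 - 21*(-2) - 6*4 + 3*4*(-2))*38 + 5 = (42 + 42 - 24 - 24)*38 + 5 = 36*38 + 5 = 1368 + 5 = 1373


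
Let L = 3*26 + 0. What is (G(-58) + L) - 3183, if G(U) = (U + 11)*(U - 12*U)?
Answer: -33091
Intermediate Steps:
L = 78 (L = 78 + 0 = 78)
G(U) = -11*U*(11 + U) (G(U) = (11 + U)*(-11*U) = -11*U*(11 + U))
(G(-58) + L) - 3183 = (-11*(-58)*(11 - 58) + 78) - 3183 = (-11*(-58)*(-47) + 78) - 3183 = (-29986 + 78) - 3183 = -29908 - 3183 = -33091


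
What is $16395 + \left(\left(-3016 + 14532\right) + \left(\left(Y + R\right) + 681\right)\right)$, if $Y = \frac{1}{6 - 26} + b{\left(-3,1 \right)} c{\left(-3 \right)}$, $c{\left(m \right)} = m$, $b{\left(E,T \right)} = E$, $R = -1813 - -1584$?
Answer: $\frac{567439}{20} \approx 28372.0$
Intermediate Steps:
$R = -229$ ($R = -1813 + 1584 = -229$)
$Y = \frac{179}{20}$ ($Y = \frac{1}{6 - 26} - -9 = \frac{1}{-20} + 9 = - \frac{1}{20} + 9 = \frac{179}{20} \approx 8.95$)
$16395 + \left(\left(-3016 + 14532\right) + \left(\left(Y + R\right) + 681\right)\right) = 16395 + \left(\left(-3016 + 14532\right) + \left(\left(\frac{179}{20} - 229\right) + 681\right)\right) = 16395 + \left(11516 + \left(- \frac{4401}{20} + 681\right)\right) = 16395 + \left(11516 + \frac{9219}{20}\right) = 16395 + \frac{239539}{20} = \frac{567439}{20}$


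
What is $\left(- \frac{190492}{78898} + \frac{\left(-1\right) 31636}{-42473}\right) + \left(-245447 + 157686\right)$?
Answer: $- \frac{147047877897691}{1675517377} \approx -87763.0$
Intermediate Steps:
$\left(- \frac{190492}{78898} + \frac{\left(-1\right) 31636}{-42473}\right) + \left(-245447 + 157686\right) = \left(\left(-190492\right) \frac{1}{78898} - - \frac{31636}{42473}\right) - 87761 = \left(- \frac{95246}{39449} + \frac{31636}{42473}\right) - 87761 = - \frac{2797374794}{1675517377} - 87761 = - \frac{147047877897691}{1675517377}$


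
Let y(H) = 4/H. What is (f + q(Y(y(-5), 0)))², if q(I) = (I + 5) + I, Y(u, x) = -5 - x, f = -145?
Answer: 22500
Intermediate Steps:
q(I) = 5 + 2*I (q(I) = (5 + I) + I = 5 + 2*I)
(f + q(Y(y(-5), 0)))² = (-145 + (5 + 2*(-5 - 1*0)))² = (-145 + (5 + 2*(-5 + 0)))² = (-145 + (5 + 2*(-5)))² = (-145 + (5 - 10))² = (-145 - 5)² = (-150)² = 22500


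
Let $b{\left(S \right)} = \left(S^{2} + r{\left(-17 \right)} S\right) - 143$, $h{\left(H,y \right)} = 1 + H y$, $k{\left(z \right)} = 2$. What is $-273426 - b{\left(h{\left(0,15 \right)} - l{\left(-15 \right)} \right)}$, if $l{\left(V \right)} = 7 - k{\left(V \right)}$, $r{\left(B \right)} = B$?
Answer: $-273367$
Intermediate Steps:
$l{\left(V \right)} = 5$ ($l{\left(V \right)} = 7 - 2 = 5$)
$b{\left(S \right)} = -143 + S^{2} - 17 S$ ($b{\left(S \right)} = \left(S^{2} - 17 S\right) - 143 = -143 + S^{2} - 17 S$)
$-273426 - b{\left(h{\left(0,15 \right)} - l{\left(-15 \right)} \right)} = -273426 - \left(-143 + \left(\left(1 + 0 \cdot 15\right) - 5\right)^{2} - 17 \left(\left(1 + 0 \cdot 15\right) - 5\right)\right) = -273426 - \left(-143 + \left(\left(1 + 0\right) - 5\right)^{2} - 17 \left(\left(1 + 0\right) - 5\right)\right) = -273426 - \left(-143 + \left(1 - 5\right)^{2} - 17 \left(1 - 5\right)\right) = -273426 - \left(-143 + \left(-4\right)^{2} - -68\right) = -273426 - \left(-143 + 16 + 68\right) = -273426 - -59 = -273426 + 59 = -273367$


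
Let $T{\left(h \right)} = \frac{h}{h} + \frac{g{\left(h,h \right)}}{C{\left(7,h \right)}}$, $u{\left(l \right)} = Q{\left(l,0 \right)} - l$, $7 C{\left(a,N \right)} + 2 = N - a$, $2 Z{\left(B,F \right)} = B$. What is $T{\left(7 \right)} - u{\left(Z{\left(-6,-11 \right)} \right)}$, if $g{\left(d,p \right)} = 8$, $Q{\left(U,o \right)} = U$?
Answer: $-27$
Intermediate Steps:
$Z{\left(B,F \right)} = \frac{B}{2}$
$C{\left(a,N \right)} = - \frac{2}{7} - \frac{a}{7} + \frac{N}{7}$ ($C{\left(a,N \right)} = - \frac{2}{7} + \frac{N - a}{7} = - \frac{2}{7} + \left(- \frac{a}{7} + \frac{N}{7}\right) = - \frac{2}{7} - \frac{a}{7} + \frac{N}{7}$)
$u{\left(l \right)} = 0$ ($u{\left(l \right)} = l - l = 0$)
$T{\left(h \right)} = 1 + \frac{8}{- \frac{9}{7} + \frac{h}{7}}$ ($T{\left(h \right)} = \frac{h}{h} + \frac{8}{- \frac{2}{7} - 1 + \frac{h}{7}} = 1 + \frac{8}{- \frac{2}{7} - 1 + \frac{h}{7}} = 1 + \frac{8}{- \frac{9}{7} + \frac{h}{7}}$)
$T{\left(7 \right)} - u{\left(Z{\left(-6,-11 \right)} \right)} = \frac{47 + 7}{-9 + 7} - 0 = \frac{1}{-2} \cdot 54 + 0 = \left(- \frac{1}{2}\right) 54 + 0 = -27 + 0 = -27$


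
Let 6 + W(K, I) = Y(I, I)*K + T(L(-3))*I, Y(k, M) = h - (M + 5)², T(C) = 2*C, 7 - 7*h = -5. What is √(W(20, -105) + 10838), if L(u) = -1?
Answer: I*√9257262/7 ≈ 434.65*I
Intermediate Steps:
h = 12/7 (h = 1 - ⅐*(-5) = 1 + 5/7 = 12/7 ≈ 1.7143)
Y(k, M) = 12/7 - (5 + M)² (Y(k, M) = 12/7 - (M + 5)² = 12/7 - (5 + M)²)
W(K, I) = -6 - 2*I + K*(12/7 - (5 + I)²) (W(K, I) = -6 + ((12/7 - (5 + I)²)*K + (2*(-1))*I) = -6 + (K*(12/7 - (5 + I)²) - 2*I) = -6 + (-2*I + K*(12/7 - (5 + I)²)) = -6 - 2*I + K*(12/7 - (5 + I)²))
√(W(20, -105) + 10838) = √((-6 - 2*(-105) - ⅐*20*(-12 + 7*(5 - 105)²)) + 10838) = √((-6 + 210 - ⅐*20*(-12 + 7*(-100)²)) + 10838) = √((-6 + 210 - ⅐*20*(-12 + 7*10000)) + 10838) = √((-6 + 210 - ⅐*20*(-12 + 70000)) + 10838) = √((-6 + 210 - ⅐*20*69988) + 10838) = √((-6 + 210 - 1399760/7) + 10838) = √(-1398332/7 + 10838) = √(-1322466/7) = I*√9257262/7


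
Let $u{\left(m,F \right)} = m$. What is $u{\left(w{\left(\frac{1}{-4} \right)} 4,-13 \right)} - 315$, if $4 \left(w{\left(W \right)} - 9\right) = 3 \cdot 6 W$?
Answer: $- \frac{567}{2} \approx -283.5$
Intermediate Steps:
$w{\left(W \right)} = 9 + \frac{9 W}{2}$ ($w{\left(W \right)} = 9 + \frac{3 \cdot 6 W}{4} = 9 + \frac{18 W}{4} = 9 + \frac{9 W}{2}$)
$u{\left(w{\left(\frac{1}{-4} \right)} 4,-13 \right)} - 315 = \left(9 + \frac{9}{2 \left(-4\right)}\right) 4 - 315 = \left(9 + \frac{9}{2} \left(- \frac{1}{4}\right)\right) 4 - 315 = \left(9 - \frac{9}{8}\right) 4 - 315 = \frac{63}{8} \cdot 4 - 315 = \frac{63}{2} - 315 = - \frac{567}{2}$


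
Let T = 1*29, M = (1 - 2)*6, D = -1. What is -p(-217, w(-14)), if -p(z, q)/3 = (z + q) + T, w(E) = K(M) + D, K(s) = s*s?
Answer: -459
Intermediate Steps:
M = -6 (M = -1*6 = -6)
T = 29
K(s) = s**2
w(E) = 35 (w(E) = (-6)**2 - 1 = 36 - 1 = 35)
p(z, q) = -87 - 3*q - 3*z (p(z, q) = -3*((z + q) + 29) = -3*((q + z) + 29) = -3*(29 + q + z) = -87 - 3*q - 3*z)
-p(-217, w(-14)) = -(-87 - 3*35 - 3*(-217)) = -(-87 - 105 + 651) = -1*459 = -459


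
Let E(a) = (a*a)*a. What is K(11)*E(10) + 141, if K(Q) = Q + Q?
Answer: 22141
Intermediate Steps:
E(a) = a³ (E(a) = a²*a = a³)
K(Q) = 2*Q
K(11)*E(10) + 141 = (2*11)*10³ + 141 = 22*1000 + 141 = 22000 + 141 = 22141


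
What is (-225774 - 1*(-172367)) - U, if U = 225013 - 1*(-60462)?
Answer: -338882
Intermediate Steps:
U = 285475 (U = 225013 + 60462 = 285475)
(-225774 - 1*(-172367)) - U = (-225774 - 1*(-172367)) - 1*285475 = (-225774 + 172367) - 285475 = -53407 - 285475 = -338882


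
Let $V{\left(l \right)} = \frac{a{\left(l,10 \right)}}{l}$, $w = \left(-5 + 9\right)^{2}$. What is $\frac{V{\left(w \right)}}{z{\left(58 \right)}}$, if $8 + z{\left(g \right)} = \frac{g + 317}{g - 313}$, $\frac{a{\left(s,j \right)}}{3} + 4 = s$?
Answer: $- \frac{153}{644} \approx -0.23758$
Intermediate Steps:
$a{\left(s,j \right)} = -12 + 3 s$
$w = 16$ ($w = 4^{2} = 16$)
$V{\left(l \right)} = \frac{-12 + 3 l}{l}$
$z{\left(g \right)} = -8 + \frac{317 + g}{-313 + g}$ ($z{\left(g \right)} = -8 + \frac{g + 317}{g - 313} = -8 + \frac{317 + g}{-313 + g}$)
$\frac{V{\left(w \right)}}{z{\left(58 \right)}} = \frac{3 - \frac{12}{16}}{7 \frac{1}{-313 + 58} \left(403 - 58\right)} = \frac{3 - \frac{3}{4}}{7 \frac{1}{-255} \left(403 - 58\right)} = \frac{3 - \frac{3}{4}}{7 \left(- \frac{1}{255}\right) 345} = \frac{9}{4 \left(- \frac{161}{17}\right)} = \frac{9}{4} \left(- \frac{17}{161}\right) = - \frac{153}{644}$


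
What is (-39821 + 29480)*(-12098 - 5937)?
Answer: 186499935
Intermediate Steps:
(-39821 + 29480)*(-12098 - 5937) = -10341*(-18035) = 186499935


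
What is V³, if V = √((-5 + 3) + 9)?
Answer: 7*√7 ≈ 18.520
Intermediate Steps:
V = √7 (V = √(-2 + 9) = √7 ≈ 2.6458)
V³ = (√7)³ = 7*√7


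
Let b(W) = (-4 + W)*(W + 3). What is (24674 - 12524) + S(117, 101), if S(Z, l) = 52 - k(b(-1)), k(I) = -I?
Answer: 12192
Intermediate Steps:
b(W) = (-4 + W)*(3 + W)
S(Z, l) = 42 (S(Z, l) = 52 - (-1)*(-12 + (-1)**2 - 1*(-1)) = 52 - (-1)*(-12 + 1 + 1) = 52 - (-1)*(-10) = 52 - 1*10 = 52 - 10 = 42)
(24674 - 12524) + S(117, 101) = (24674 - 12524) + 42 = 12150 + 42 = 12192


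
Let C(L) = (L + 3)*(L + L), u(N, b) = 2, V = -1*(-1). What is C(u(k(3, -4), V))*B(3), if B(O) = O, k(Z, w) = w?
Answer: 60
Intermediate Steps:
V = 1
C(L) = 2*L*(3 + L) (C(L) = (3 + L)*(2*L) = 2*L*(3 + L))
C(u(k(3, -4), V))*B(3) = (2*2*(3 + 2))*3 = (2*2*5)*3 = 20*3 = 60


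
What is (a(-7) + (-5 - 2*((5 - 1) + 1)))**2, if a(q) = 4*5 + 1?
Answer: 36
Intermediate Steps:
a(q) = 21 (a(q) = 20 + 1 = 21)
(a(-7) + (-5 - 2*((5 - 1) + 1)))**2 = (21 + (-5 - 2*((5 - 1) + 1)))**2 = (21 + (-5 - 2*(4 + 1)))**2 = (21 + (-5 - 2*5))**2 = (21 + (-5 - 10))**2 = (21 - 15)**2 = 6**2 = 36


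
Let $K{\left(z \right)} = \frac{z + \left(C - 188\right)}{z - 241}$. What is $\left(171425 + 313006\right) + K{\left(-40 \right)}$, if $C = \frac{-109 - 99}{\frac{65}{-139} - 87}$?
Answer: $\frac{827505921325}{1708199} \approx 4.8443 \cdot 10^{5}$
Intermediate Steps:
$C = \frac{14456}{6079}$ ($C = - \frac{208}{65 \left(- \frac{1}{139}\right) - 87} = - \frac{208}{- \frac{65}{139} - 87} = - \frac{208}{- \frac{12158}{139}} = \left(-208\right) \left(- \frac{139}{12158}\right) = \frac{14456}{6079} \approx 2.378$)
$K{\left(z \right)} = \frac{- \frac{1128396}{6079} + z}{-241 + z}$ ($K{\left(z \right)} = \frac{z + \left(\frac{14456}{6079} - 188\right)}{z - 241} = \frac{z - \frac{1128396}{6079}}{-241 + z} = \frac{- \frac{1128396}{6079} + z}{-241 + z}$)
$\left(171425 + 313006\right) + K{\left(-40 \right)} = \left(171425 + 313006\right) + \frac{- \frac{1128396}{6079} - 40}{-241 - 40} = 484431 + \frac{1}{-281} \left(- \frac{1371556}{6079}\right) = 484431 - - \frac{1371556}{1708199} = 484431 + \frac{1371556}{1708199} = \frac{827505921325}{1708199}$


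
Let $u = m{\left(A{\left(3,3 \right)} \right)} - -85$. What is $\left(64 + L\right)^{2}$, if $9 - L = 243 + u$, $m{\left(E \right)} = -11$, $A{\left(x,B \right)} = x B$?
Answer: $59536$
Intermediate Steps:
$A{\left(x,B \right)} = B x$
$u = 74$ ($u = -11 - -85 = -11 + 85 = 74$)
$L = -308$ ($L = 9 - \left(243 + 74\right) = 9 - 317 = -308$)
$\left(64 + L\right)^{2} = \left(64 - 308\right)^{2} = \left(-244\right)^{2} = 59536$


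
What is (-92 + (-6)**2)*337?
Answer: -18872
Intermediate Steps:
(-92 + (-6)**2)*337 = (-92 + 36)*337 = -56*337 = -18872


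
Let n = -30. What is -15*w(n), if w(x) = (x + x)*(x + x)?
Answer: -54000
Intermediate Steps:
w(x) = 4*x² (w(x) = (2*x)*(2*x) = 4*x²)
-15*w(n) = -60*(-30)² = -60*900 = -15*3600 = -54000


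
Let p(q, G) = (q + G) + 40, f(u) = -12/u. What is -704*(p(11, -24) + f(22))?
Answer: -18624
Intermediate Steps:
p(q, G) = 40 + G + q (p(q, G) = (G + q) + 40 = 40 + G + q)
-704*(p(11, -24) + f(22)) = -704*((40 - 24 + 11) - 12/22) = -704*(27 - 12*1/22) = -704*(27 - 6/11) = -704*291/11 = -18624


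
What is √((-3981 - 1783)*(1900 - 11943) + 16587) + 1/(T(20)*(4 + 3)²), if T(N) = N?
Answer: 1/980 + √57904439 ≈ 7609.5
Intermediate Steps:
√((-3981 - 1783)*(1900 - 11943) + 16587) + 1/(T(20)*(4 + 3)²) = √((-3981 - 1783)*(1900 - 11943) + 16587) + 1/(20*(4 + 3)²) = √(-5764*(-10043) + 16587) + 1/(20*7²) = √(57887852 + 16587) + 1/(20*49) = √57904439 + 1/980 = 1/980 + √57904439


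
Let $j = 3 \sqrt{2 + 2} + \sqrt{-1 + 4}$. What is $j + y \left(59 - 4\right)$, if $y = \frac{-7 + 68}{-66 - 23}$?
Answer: $- \frac{2821}{89} + \sqrt{3} \approx -29.965$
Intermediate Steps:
$y = - \frac{61}{89}$ ($y = \frac{61}{-89} = 61 \left(- \frac{1}{89}\right) = - \frac{61}{89} \approx -0.68539$)
$j = 6 + \sqrt{3}$ ($j = 3 \sqrt{4} + \sqrt{3} = 3 \cdot 2 + \sqrt{3} = 6 + \sqrt{3} \approx 7.732$)
$j + y \left(59 - 4\right) = \left(6 + \sqrt{3}\right) - \frac{61 \left(59 - 4\right)}{89} = \left(6 + \sqrt{3}\right) - \frac{3355}{89} = - \frac{2821}{89} + \sqrt{3}$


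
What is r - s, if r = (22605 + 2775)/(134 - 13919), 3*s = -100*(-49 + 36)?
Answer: -1199776/2757 ≈ -435.17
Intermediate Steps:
s = 1300/3 (s = (-100*(-49 + 36))/3 = (-100*(-13))/3 = (⅓)*1300 = 1300/3 ≈ 433.33)
r = -1692/919 (r = 25380/(-13785) = 25380*(-1/13785) = -1692/919 ≈ -1.8411)
r - s = -1692/919 - 1*1300/3 = -1692/919 - 1300/3 = -1199776/2757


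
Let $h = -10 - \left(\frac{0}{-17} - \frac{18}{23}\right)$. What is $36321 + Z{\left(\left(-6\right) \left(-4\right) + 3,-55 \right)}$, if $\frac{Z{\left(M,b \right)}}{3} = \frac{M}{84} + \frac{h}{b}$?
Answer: $\frac{1286541783}{35420} \approx 36322.0$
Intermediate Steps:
$h = - \frac{212}{23}$ ($h = -10 - \left(0 \left(- \frac{1}{17}\right) - \frac{18}{23}\right) = -10 - \left(0 - \frac{18}{23}\right) = -10 - - \frac{18}{23} = -10 + \frac{18}{23} = - \frac{212}{23} \approx -9.2174$)
$Z{\left(M,b \right)} = - \frac{636}{23 b} + \frac{M}{28}$ ($Z{\left(M,b \right)} = 3 \left(\frac{M}{84} - \frac{212}{23 b}\right) = 3 \left(- \frac{212}{23 b} + \frac{M}{84}\right) = - \frac{636}{23 b} + \frac{M}{28}$)
$36321 + Z{\left(\left(-6\right) \left(-4\right) + 3,-55 \right)} = 36321 - \left(- \frac{636}{1265} - \frac{\left(-6\right) \left(-4\right) + 3}{28}\right) = 36321 - \left(- \frac{636}{1265} - \frac{24 + 3}{28}\right) = 36321 + \left(\frac{636}{1265} + \frac{1}{28} \cdot 27\right) = 36321 + \left(\frac{636}{1265} + \frac{27}{28}\right) = 36321 + \frac{51963}{35420} = \frac{1286541783}{35420}$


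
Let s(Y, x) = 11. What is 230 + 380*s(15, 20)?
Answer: 4410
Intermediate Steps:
230 + 380*s(15, 20) = 230 + 380*11 = 230 + 4180 = 4410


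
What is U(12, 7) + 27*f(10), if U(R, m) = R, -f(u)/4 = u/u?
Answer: -96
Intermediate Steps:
f(u) = -4 (f(u) = -4*u/u = -4*1 = -4)
U(12, 7) + 27*f(10) = 12 + 27*(-4) = 12 - 108 = -96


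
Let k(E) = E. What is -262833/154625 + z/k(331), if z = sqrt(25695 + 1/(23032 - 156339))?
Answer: -262833/154625 + 2*sqrt(114154895421187)/44124617 ≈ -1.2155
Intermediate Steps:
z = 2*sqrt(114154895421187)/133307 (z = sqrt(25695 + 1/(-133307)) = sqrt(25695 - 1/133307) = sqrt(3425323364/133307) = 2*sqrt(114154895421187)/133307 ≈ 160.30)
-262833/154625 + z/k(331) = -262833/154625 + (2*sqrt(114154895421187)/133307)/331 = -262833*1/154625 + (2*sqrt(114154895421187)/133307)*(1/331) = -262833/154625 + 2*sqrt(114154895421187)/44124617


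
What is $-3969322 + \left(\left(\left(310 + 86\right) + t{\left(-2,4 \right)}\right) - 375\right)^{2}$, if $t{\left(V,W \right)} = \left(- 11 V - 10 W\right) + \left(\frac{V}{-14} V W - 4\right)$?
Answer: $- \frac{194496553}{49} \approx -3.9693 \cdot 10^{6}$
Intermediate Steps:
$t{\left(V,W \right)} = -4 - 11 V - 10 W - \frac{W V^{2}}{14}$ ($t{\left(V,W \right)} = \left(- 11 V - 10 W\right) + \left(V \left(- \frac{1}{14}\right) V W - 4\right) = \left(- 11 V - 10 W\right) + \left(- \frac{V}{14} V W - 4\right) = \left(- 11 V - 10 W\right) + \left(- \frac{V^{2}}{14} W - 4\right) = \left(- 11 V - 10 W\right) - \left(4 + \frac{W V^{2}}{14}\right) = -4 - 11 V - 10 W - \frac{W V^{2}}{14}$)
$-3969322 + \left(\left(\left(310 + 86\right) + t{\left(-2,4 \right)}\right) - 375\right)^{2} = -3969322 + \left(\left(\left(310 + 86\right) - \left(22 + \frac{8}{7}\right)\right) - 375\right)^{2} = -3969322 + \left(\left(396 - \left(22 + \frac{8}{7}\right)\right) - 375\right)^{2} = -3969322 + \left(\left(396 - \frac{162}{7}\right) - 375\right)^{2} = -3969322 + \left(\frac{2610}{7} - 375\right)^{2} = -3969322 + \left(- \frac{15}{7}\right)^{2} = -3969322 + \frac{225}{49} = - \frac{194496553}{49}$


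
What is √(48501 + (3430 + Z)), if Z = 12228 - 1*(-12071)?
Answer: 33*√70 ≈ 276.10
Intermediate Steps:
Z = 24299 (Z = 12228 + 12071 = 24299)
√(48501 + (3430 + Z)) = √(48501 + (3430 + 24299)) = √(48501 + 27729) = √76230 = 33*√70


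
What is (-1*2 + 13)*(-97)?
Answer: -1067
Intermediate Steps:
(-1*2 + 13)*(-97) = (-2 + 13)*(-97) = 11*(-97) = -1067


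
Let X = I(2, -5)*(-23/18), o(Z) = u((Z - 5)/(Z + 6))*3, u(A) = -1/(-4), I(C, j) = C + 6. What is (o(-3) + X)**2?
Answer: 116281/1296 ≈ 89.723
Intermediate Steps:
I(C, j) = 6 + C
u(A) = 1/4 (u(A) = -1*(-1/4) = 1/4)
o(Z) = 3/4 (o(Z) = (1/4)*3 = 3/4)
X = -92/9 (X = (6 + 2)*(-23/18) = 8*(-23*1/18) = 8*(-23/18) = -92/9 ≈ -10.222)
(o(-3) + X)**2 = (3/4 - 92/9)**2 = (-341/36)**2 = 116281/1296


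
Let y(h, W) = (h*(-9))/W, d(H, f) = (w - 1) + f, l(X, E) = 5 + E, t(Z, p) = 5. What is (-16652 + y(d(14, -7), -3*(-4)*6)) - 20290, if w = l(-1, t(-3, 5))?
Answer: -147769/4 ≈ -36942.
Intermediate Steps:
w = 10 (w = 5 + 5 = 10)
d(H, f) = 9 + f (d(H, f) = (10 - 1) + f = 9 + f)
y(h, W) = -9*h/W (y(h, W) = (-9*h)/W = -9*h/W)
(-16652 + y(d(14, -7), -3*(-4)*6)) - 20290 = (-16652 - 9*(9 - 7)/(-3*(-4)*6)) - 20290 = (-16652 - 9*2/12*6) - 20290 = (-16652 - 9*2/72) - 20290 = (-16652 - 9*2*1/72) - 20290 = (-16652 - ¼) - 20290 = -66609/4 - 20290 = -147769/4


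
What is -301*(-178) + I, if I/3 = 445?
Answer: 54913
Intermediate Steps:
I = 1335 (I = 3*445 = 1335)
-301*(-178) + I = -301*(-178) + 1335 = 53578 + 1335 = 54913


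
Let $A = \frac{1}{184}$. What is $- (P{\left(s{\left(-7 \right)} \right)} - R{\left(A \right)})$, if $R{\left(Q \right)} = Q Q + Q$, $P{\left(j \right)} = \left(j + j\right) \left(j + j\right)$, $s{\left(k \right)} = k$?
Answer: $- \frac{6635591}{33856} \approx -195.99$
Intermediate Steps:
$A = \frac{1}{184} \approx 0.0054348$
$P{\left(j \right)} = 4 j^{2}$ ($P{\left(j \right)} = 2 j 2 j = 4 j^{2}$)
$R{\left(Q \right)} = Q + Q^{2}$ ($R{\left(Q \right)} = Q^{2} + Q = Q + Q^{2}$)
$- (P{\left(s{\left(-7 \right)} \right)} - R{\left(A \right)}) = - (4 \left(-7\right)^{2} - \frac{1 + \frac{1}{184}}{184}) = - (4 \cdot 49 - \frac{1}{184} \cdot \frac{185}{184}) = - (196 - \frac{185}{33856}) = \left(-1\right) \frac{6635591}{33856} = - \frac{6635591}{33856}$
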